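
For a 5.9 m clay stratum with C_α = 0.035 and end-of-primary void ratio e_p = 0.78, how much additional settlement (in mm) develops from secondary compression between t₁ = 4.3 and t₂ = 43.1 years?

S_s ≈ 116 mm

Secondary compression: S_s = C_α·H/(1+e_p)·log₁₀(t₂/t₁)
S_s = 0.035×5.9/(1+0.78)×log₁₀(43.1/4.3)
    = 0.116 × 1.001 = 0.1161 m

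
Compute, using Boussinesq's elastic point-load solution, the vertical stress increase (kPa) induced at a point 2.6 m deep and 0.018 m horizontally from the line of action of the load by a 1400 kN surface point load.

Boussinesq vertical stress below a point load on an elastic half-space:
Δσ_z = 3P/(2πz²) · [1 + (r/z)²]^(−5/2)
r/z = 0.018/2.6 = 0.0069231; [1+(r/z)²]^(−5/2) = 0.99988.
Δσ_z = 3×1400/(2π×2.6²) × 0.99988 = 98.883 × 0.99988 = 98.87 kPa

Δσ_z ≈ 98.9 kPa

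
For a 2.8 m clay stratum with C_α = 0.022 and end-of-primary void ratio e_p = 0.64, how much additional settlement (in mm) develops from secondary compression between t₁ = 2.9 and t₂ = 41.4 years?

Secondary compression: S_s = C_α·H/(1+e_p)·log₁₀(t₂/t₁)
S_s = 0.022×2.8/(1+0.64)×log₁₀(41.4/2.9)
    = 0.03756 × 1.155 = 0.04337 m

S_s ≈ 43.4 mm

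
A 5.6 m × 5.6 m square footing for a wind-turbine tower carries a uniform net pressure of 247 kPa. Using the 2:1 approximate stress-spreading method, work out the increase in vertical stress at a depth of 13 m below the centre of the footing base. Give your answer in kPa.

Δσ_z ≈ 22.4 kPa

By the 2:1 method the load spreads at 1 horizontal : 2 vertical, so at depth z the loaded area has grown by z in each plan dimension:
Δσ = qBL/((B+z)(L+z)) = 247×5.6×5.6/((5.6+13)(5.6+13)) = 22.39 kPa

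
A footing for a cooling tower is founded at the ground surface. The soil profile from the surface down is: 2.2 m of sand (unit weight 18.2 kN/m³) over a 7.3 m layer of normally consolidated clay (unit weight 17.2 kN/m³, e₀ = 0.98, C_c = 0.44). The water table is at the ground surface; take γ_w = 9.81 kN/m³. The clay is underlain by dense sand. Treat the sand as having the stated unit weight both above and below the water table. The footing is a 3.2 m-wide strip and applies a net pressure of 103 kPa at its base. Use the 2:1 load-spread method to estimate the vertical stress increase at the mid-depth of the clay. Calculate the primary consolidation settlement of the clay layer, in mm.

S_c ≈ 415 mm

Mid-depth of clay below the ground surface: z = 2.2 + 7.3/2 = 5.85 m.
Total vertical stress at mid-clay: σ_v = 18.2×2.2 + 17.2×3.65 = 102.82 kPa.
Pore pressure: u = 9.81×(5.85 − 0) = 57.389 kPa.
Initial effective stress: σ'_0 = σ_v − u = 102.82 − 57.389 = 45.431 kPa.
Stress increase at mid-clay by the 2:1 spreading method:
Δσ = qB/(B+z) = 103×3.2/(3.2+5.85) = 36.42 kPa
Final effective stress: σ'_f = σ'_0 + Δσ = 45.431 + 36.42 = 81.851 kPa.
Normally consolidated clay, so the full stress increment lies on the virgin compression line:
S_c = C_c·H/(1+e₀)·log₁₀(σ'_f/σ'_0) = 0.44×7.3/(1+0.98)×log₁₀(81.851/45.431)
    = 1.6222 × 0.25567 = 0.4147 m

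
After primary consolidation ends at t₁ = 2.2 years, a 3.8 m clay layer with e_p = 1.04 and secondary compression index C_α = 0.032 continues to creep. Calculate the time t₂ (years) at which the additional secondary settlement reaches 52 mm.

S_s = C_α·H/(1+e_p)·log₁₀(t₂/t₁) ⇒ log₁₀(t₂/t₁) = S_s·(1+e_p)/(C_α·H).
log₁₀(t₂/t₁) = 0.052 × (1+1.04) / (0.032×3.8) = 0.8724
t₂ = t₁ × 10^0.8724 = 2.2 × 7.454 = 16.4 years

t₂ ≈ 16.4 years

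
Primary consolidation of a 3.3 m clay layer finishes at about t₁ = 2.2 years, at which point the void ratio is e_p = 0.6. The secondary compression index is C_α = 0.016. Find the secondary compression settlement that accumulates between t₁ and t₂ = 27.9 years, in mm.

Secondary compression: S_s = C_α·H/(1+e_p)·log₁₀(t₂/t₁)
S_s = 0.016×3.3/(1+0.6)×log₁₀(27.9/2.2)
    = 0.033 × 1.103 = 0.0364 m

S_s ≈ 36.4 mm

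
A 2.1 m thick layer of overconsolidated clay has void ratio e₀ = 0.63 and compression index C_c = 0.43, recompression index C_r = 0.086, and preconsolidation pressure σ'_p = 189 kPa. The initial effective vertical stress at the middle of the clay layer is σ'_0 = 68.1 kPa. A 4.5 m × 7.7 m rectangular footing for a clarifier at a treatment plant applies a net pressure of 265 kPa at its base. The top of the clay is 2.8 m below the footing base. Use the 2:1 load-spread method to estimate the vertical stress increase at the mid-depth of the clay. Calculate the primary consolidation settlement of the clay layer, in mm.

Mid-depth of clay below the footing base: z = 2.8 + 2.1/2 = 3.85 m.
Stress increase at mid-clay by the 2:1 spreading method:
Δσ = qBL/((B+z)(L+z)) = 265×4.5×7.7/((4.5+3.85)(7.7+3.85)) = 95.21 kPa
Final effective stress: σ'_f = 68.1 + 95.21 = 163.31 kPa.
σ'_f = 163.31 ≤ σ'_p = 189 kPa, so the clay remains overconsolidated and only the recompression index applies:
S_c = C_r·H/(1+e₀)·log₁₀(σ'_f/σ'_0) = 0.086×2.1/1.63×log₁₀(163.31/68.1)
    = 0.11079 × 0.37987 = 0.04209 m

S_c ≈ 42.1 mm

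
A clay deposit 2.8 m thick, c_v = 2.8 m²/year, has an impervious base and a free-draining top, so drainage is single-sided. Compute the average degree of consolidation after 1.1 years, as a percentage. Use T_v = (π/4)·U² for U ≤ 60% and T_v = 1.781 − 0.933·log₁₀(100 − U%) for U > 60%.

Drainage path length: H_d = H = 2.8 m (single drainage).
T_v = c_v·t/H_d² = 2.8×1.1/2.8² = 0.39286.
T_v = 0.39286 corresponds to the U > 60% branch:
U = 1 − 10^((1.781 − T_v)/0.933)/100 = 0.6925

U ≈ 69.3 %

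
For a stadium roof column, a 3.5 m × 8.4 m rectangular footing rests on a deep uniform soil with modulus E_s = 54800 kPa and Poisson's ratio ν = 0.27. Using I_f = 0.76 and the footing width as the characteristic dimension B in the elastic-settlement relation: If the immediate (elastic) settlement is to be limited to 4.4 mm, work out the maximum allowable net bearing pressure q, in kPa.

S_e = q·B·(1−ν²)/E_s · I_f  ⇒  q = S_e·E_s / (B·(1−ν²)·I_f).
q = 0.0044 × 54800 / (3.5 × 0.9271 × 0.76) = 97.77 kPa

q ≈ 97.8 kPa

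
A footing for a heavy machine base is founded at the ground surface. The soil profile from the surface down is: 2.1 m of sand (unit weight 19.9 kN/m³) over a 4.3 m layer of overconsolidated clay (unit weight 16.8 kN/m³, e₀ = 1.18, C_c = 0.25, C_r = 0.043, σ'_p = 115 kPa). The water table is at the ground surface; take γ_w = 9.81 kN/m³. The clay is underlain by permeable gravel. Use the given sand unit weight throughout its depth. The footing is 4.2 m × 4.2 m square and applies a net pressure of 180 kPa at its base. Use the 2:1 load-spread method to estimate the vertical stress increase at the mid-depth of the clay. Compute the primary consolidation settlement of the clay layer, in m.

Mid-depth of clay below the ground surface: z = 2.1 + 4.3/2 = 4.25 m.
Total vertical stress at mid-clay: σ_v = 19.9×2.1 + 16.8×2.15 = 77.91 kPa.
Pore pressure: u = 9.81×(4.25 − 0) = 41.693 kPa.
Initial effective stress: σ'_0 = σ_v − u = 77.91 − 41.693 = 36.217 kPa.
Stress increase at mid-clay by the 2:1 spreading method:
Δσ = qBL/((B+z)(L+z)) = 180×4.2×4.2/((4.2+4.25)(4.2+4.25)) = 44.469 kPa
Final effective stress: σ'_f = 36.217 + 44.469 = 80.686 kPa.
σ'_f = 80.686 ≤ σ'_p = 115 kPa, so the clay remains overconsolidated and only the recompression index applies:
S_c = C_r·H/(1+e₀)·log₁₀(σ'_f/σ'_0) = 0.043×4.3/2.18×log₁₀(80.686/36.217)
    = 0.084817 × 0.34789 = 0.02951 m

S_c ≈ 0.0295 m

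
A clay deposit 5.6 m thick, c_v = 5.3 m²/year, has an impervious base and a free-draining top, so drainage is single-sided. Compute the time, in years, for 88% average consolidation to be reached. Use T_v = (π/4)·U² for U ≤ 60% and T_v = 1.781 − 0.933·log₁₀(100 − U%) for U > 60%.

t ≈ 4.58 years

Drainage path length: H_d = H = 5.6 m (single drainage).
U > 60%: T_v = 1.781 − 0.933·log₁₀(100 − 88) = 0.77412.
t = T_v·H_d²/c_v = 0.77412×5.6²/5.3 = 4.58 years.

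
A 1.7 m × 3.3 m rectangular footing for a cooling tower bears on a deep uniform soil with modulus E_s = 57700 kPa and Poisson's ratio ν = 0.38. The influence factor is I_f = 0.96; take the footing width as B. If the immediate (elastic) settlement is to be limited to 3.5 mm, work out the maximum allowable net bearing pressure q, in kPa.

q ≈ 145 kPa

S_e = q·B·(1−ν²)/E_s · I_f  ⇒  q = S_e·E_s / (B·(1−ν²)·I_f).
q = 0.0035 × 57700 / (1.7 × 0.8556 × 0.96) = 144.6 kPa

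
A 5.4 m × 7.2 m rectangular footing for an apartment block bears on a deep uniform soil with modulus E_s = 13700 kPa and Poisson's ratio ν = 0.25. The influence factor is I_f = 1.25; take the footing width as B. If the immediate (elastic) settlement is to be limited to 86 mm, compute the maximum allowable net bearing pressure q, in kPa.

S_e = q·B·(1−ν²)/E_s · I_f  ⇒  q = S_e·E_s / (B·(1−ν²)·I_f).
q = 0.086 × 13700 / (5.4 × 0.9375 × 1.25) = 186.2 kPa

q ≈ 186 kPa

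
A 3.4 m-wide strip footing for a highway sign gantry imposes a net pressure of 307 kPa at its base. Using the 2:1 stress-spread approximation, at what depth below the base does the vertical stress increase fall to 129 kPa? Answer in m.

z ≈ 4.69 m

2:1 spreading — at depth z the loaded area has grown by z in each plan dimension:
qB/(B+z) = Δσ_z ⇒ z = qB/Δσ_z − B = 307×3.4/129 − 3.4 = 4.691 m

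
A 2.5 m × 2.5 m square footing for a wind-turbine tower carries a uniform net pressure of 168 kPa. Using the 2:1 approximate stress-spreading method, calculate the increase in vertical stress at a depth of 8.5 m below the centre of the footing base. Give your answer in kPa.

Δσ_z ≈ 8.68 kPa

By the 2:1 method the load spreads at 1 horizontal : 2 vertical, so at depth z the loaded area has grown by z in each plan dimension:
Δσ = qBL/((B+z)(L+z)) = 168×2.5×2.5/((2.5+8.5)(2.5+8.5)) = 8.6777 kPa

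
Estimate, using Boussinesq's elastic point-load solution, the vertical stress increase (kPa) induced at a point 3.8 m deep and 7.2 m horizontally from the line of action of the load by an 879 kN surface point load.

Boussinesq vertical stress below a point load on an elastic half-space:
Δσ_z = 3P/(2πz²) · [1 + (r/z)²]^(−5/2)
r/z = 7.2/3.8 = 1.8947; [1+(r/z)²]^(−5/2) = 0.022154.
Δσ_z = 3×879/(2π×3.8²) × 0.022154 = 29.065 × 0.022154 = 0.6439 kPa

Δσ_z ≈ 0.644 kPa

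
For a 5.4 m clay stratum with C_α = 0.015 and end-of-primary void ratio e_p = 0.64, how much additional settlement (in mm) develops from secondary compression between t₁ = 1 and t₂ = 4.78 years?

Secondary compression: S_s = C_α·H/(1+e_p)·log₁₀(t₂/t₁)
S_s = 0.015×5.4/(1+0.64)×log₁₀(4.78/1)
    = 0.04939 × 0.6794 = 0.03356 m

S_s ≈ 33.6 mm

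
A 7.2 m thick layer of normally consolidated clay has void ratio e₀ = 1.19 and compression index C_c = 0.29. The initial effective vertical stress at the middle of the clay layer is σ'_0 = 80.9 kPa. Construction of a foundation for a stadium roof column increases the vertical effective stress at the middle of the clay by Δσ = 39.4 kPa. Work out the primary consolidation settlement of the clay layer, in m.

S_c ≈ 0.164 m

Final effective stress: σ'_f = σ'_0 + Δσ = 80.9 + 39.4 = 120.3 kPa.
Normally consolidated clay, so the full stress increment lies on the virgin compression line:
S_c = C_c·H/(1+e₀)·log₁₀(σ'_f/σ'_0) = 0.29×7.2/(1+1.19)×log₁₀(120.3/80.9)
    = 0.95342 × 0.17232 = 0.1643 m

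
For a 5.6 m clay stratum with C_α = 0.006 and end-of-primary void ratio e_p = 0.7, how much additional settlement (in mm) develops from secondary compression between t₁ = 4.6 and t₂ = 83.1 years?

Secondary compression: S_s = C_α·H/(1+e_p)·log₁₀(t₂/t₁)
S_s = 0.006×5.6/(1+0.7)×log₁₀(83.1/4.6)
    = 0.01976 × 1.257 = 0.02484 m

S_s ≈ 24.8 mm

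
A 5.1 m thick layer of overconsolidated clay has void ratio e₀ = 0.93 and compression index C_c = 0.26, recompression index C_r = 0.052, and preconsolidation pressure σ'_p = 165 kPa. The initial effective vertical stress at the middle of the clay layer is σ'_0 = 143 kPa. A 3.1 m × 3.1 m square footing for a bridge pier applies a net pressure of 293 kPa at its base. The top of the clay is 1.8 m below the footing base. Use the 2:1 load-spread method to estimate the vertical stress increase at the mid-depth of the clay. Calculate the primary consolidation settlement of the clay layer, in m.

Mid-depth of clay below the footing base: z = 1.8 + 5.1/2 = 4.35 m.
Stress increase at mid-clay by the 2:1 spreading method:
Δσ = qBL/((B+z)(L+z)) = 293×3.1×3.1/((3.1+4.35)(3.1+4.35)) = 50.732 kPa
Final effective stress: σ'_f = 143 + 50.732 = 193.73 kPa.
σ'_f = 193.73 > σ'_p = 165 kPa, so the stress path crosses the preconsolidation pressure — recompression up to σ'_p, then virgin compression beyond:
S_c = H/(1+e₀)·[C_r·log₁₀(σ'_p/σ'_0) + C_c·log₁₀(σ'_f/σ'_p)]
    = 5.1/1.93 × [0.052×log₁₀(165/143) + 0.26×log₁₀(193.73/165)]
    = 2.6425 × [0.0032317 + 0.018125] = 0.05644 m

S_c ≈ 0.0564 m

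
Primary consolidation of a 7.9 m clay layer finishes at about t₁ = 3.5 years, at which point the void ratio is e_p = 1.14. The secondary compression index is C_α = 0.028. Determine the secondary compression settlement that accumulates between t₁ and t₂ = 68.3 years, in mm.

Secondary compression: S_s = C_α·H/(1+e_p)·log₁₀(t₂/t₁)
S_s = 0.028×7.9/(1+1.14)×log₁₀(68.3/3.5)
    = 0.1034 × 1.29 = 0.1334 m

S_s ≈ 133 mm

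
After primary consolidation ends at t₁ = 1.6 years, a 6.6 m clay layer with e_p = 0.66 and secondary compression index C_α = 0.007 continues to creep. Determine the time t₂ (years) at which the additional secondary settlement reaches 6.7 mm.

S_s = C_α·H/(1+e_p)·log₁₀(t₂/t₁) ⇒ log₁₀(t₂/t₁) = S_s·(1+e_p)/(C_α·H).
log₁₀(t₂/t₁) = 0.0067 × (1+0.66) / (0.007×6.6) = 0.2407
t₂ = t₁ × 10^0.2407 = 1.6 × 1.741 = 2.785 years

t₂ ≈ 2.79 years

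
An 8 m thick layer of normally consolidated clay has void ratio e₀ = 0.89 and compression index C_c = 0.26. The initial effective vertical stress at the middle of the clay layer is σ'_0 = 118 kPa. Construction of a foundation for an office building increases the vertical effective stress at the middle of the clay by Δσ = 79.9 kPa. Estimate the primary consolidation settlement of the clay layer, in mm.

S_c ≈ 247 mm

Final effective stress: σ'_f = σ'_0 + Δσ = 118 + 79.9 = 197.9 kPa.
Normally consolidated clay, so the full stress increment lies on the virgin compression line:
S_c = C_c·H/(1+e₀)·log₁₀(σ'_f/σ'_0) = 0.26×8/(1+0.89)×log₁₀(197.9/118)
    = 1.1005 × 0.22456 = 0.2471 m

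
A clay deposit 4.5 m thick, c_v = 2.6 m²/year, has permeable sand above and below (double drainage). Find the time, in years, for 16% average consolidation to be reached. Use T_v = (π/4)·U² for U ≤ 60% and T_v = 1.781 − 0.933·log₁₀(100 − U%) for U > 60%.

t ≈ 0.0391 years

Drainage path length: H_d = H/2 = 2.25 m (double drainage).
U ≤ 60%: T_v = (π/4)·U² = (π/4)×0.16² = 0.020106.
t = T_v·H_d²/c_v = 0.020106×2.25²/2.6 = 0.03915 years.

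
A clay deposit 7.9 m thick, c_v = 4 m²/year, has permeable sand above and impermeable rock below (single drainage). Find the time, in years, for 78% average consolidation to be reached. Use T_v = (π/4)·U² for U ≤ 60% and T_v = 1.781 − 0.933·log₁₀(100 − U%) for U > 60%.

Drainage path length: H_d = H = 7.9 m (single drainage).
U > 60%: T_v = 1.781 − 0.933·log₁₀(100 − 78) = 0.52852.
t = T_v·H_d²/c_v = 0.52852×7.9²/4 = 8.246 years.

t ≈ 8.25 years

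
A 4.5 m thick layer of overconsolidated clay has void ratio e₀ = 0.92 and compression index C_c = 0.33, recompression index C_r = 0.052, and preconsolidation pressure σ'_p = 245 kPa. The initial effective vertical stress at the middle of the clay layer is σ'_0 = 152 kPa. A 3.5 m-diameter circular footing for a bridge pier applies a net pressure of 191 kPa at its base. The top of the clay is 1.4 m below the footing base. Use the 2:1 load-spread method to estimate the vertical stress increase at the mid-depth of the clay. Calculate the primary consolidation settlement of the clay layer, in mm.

S_c ≈ 13.9 mm

Mid-depth of clay below the footing base: z = 1.4 + 4.5/2 = 3.65 m.
Stress increase at mid-clay by the 2:1 spreading method:
Δσ ≈ qD²/(D+z)² = 191×3.5²/(3.5+3.65)² = 45.768 kPa
Final effective stress: σ'_f = 152 + 45.768 = 197.77 kPa.
σ'_f = 197.77 ≤ σ'_p = 245 kPa, so the clay remains overconsolidated and only the recompression index applies:
S_c = C_r·H/(1+e₀)·log₁₀(σ'_f/σ'_0) = 0.052×4.5/1.92×log₁₀(197.77/152)
    = 0.12188 × 0.11432 = 0.01393 m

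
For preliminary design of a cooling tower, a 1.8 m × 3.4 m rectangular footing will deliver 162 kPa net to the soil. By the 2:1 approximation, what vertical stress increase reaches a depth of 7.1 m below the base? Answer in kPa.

By the 2:1 method the load spreads at 1 horizontal : 2 vertical, so at depth z the loaded area has grown by z in each plan dimension:
Δσ = qBL/((B+z)(L+z)) = 162×1.8×3.4/((1.8+7.1)(3.4+7.1)) = 10.609 kPa

Δσ_z ≈ 10.6 kPa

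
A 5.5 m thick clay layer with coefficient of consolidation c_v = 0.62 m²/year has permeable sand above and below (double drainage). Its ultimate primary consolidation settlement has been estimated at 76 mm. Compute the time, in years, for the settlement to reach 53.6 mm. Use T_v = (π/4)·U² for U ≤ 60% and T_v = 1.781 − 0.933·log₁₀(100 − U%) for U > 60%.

Drainage path length: H_d = H/2 = 2.75 m (double drainage).
U = S(t)/S_ult = 53.6/76 = 0.7053.
U > 60%: T_v = 1.781 − 0.933·log₁₀(100 − 70.526) = 0.41002.
t = T_v·H_d²/c_v = 0.41002×2.75²/0.62 = 5.001 years.

t ≈ 5 years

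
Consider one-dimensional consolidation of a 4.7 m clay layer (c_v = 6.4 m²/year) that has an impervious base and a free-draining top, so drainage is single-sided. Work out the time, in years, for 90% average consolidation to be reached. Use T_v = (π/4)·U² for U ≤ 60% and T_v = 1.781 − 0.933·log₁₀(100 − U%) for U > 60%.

t ≈ 2.93 years

Drainage path length: H_d = H = 4.7 m (single drainage).
U > 60%: T_v = 1.781 − 0.933·log₁₀(100 − 90) = 0.848.
t = T_v·H_d²/c_v = 0.848×4.7²/6.4 = 2.927 years.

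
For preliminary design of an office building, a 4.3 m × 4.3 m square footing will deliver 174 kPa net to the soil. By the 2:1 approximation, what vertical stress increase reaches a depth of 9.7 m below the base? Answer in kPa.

Δσ_z ≈ 16.4 kPa

By the 2:1 method the load spreads at 1 horizontal : 2 vertical, so at depth z the loaded area has grown by z in each plan dimension:
Δσ = qBL/((B+z)(L+z)) = 174×4.3×4.3/((4.3+9.7)(4.3+9.7)) = 16.415 kPa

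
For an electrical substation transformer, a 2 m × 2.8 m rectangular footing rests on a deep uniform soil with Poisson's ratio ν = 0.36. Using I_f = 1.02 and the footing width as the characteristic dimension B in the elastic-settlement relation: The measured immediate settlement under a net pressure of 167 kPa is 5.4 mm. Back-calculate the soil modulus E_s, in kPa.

E_s ≈ 54900 kPa

S_e = q·B·(1−ν²)/E_s · I_f  ⇒  E_s = q·B·(1−ν²)·I_f / S_e.
E_s = 167 × 2 × 0.8704 × 1.02 / 0.0054 = 54910 kPa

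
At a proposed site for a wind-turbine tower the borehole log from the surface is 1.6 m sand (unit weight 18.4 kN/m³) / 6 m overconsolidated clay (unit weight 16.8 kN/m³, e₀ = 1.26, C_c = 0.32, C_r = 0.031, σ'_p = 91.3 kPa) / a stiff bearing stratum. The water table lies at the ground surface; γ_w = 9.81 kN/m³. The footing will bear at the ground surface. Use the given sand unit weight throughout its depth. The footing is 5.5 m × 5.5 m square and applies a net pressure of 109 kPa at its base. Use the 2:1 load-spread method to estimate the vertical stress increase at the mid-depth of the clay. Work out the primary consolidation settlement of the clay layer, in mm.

S_c ≈ 23.5 mm

Mid-depth of clay below the ground surface: z = 1.6 + 6/2 = 4.6 m.
Total vertical stress at mid-clay: σ_v = 18.4×1.6 + 16.8×3 = 79.84 kPa.
Pore pressure: u = 9.81×(4.6 − 0) = 45.126 kPa.
Initial effective stress: σ'_0 = σ_v − u = 79.84 − 45.126 = 34.714 kPa.
Stress increase at mid-clay by the 2:1 spreading method:
Δσ = qBL/((B+z)(L+z)) = 109×5.5×5.5/((5.5+4.6)(5.5+4.6)) = 32.323 kPa
Final effective stress: σ'_f = 34.714 + 32.323 = 67.037 kPa.
σ'_f = 67.037 ≤ σ'_p = 91.3 kPa, so the clay remains overconsolidated and only the recompression index applies:
S_c = C_r·H/(1+e₀)·log₁₀(σ'_f/σ'_0) = 0.031×6/2.26×log₁₀(67.037/34.714)
    = 0.082302 × 0.28581 = 0.02352 m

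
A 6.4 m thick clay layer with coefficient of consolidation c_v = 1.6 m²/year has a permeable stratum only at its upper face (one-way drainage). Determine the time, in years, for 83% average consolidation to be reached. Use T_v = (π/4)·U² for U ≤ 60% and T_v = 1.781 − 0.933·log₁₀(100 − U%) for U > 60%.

Drainage path length: H_d = H = 6.4 m (single drainage).
U > 60%: T_v = 1.781 − 0.933·log₁₀(100 − 83) = 0.63299.
t = T_v·H_d²/c_v = 0.63299×6.4²/1.6 = 16.2 years.

t ≈ 16.2 years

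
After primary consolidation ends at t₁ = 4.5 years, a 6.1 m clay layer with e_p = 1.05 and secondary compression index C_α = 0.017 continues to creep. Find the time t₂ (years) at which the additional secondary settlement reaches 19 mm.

t₂ ≈ 10.7 years

S_s = C_α·H/(1+e_p)·log₁₀(t₂/t₁) ⇒ log₁₀(t₂/t₁) = S_s·(1+e_p)/(C_α·H).
log₁₀(t₂/t₁) = 0.019 × (1+1.05) / (0.017×6.1) = 0.3756
t₂ = t₁ × 10^0.3756 = 4.5 × 2.375 = 10.69 years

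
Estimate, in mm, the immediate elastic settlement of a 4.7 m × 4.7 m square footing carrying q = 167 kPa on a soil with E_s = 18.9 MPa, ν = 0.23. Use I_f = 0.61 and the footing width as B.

S_e ≈ 24 mm

Immediate (elastic) settlement: S_e = q·B·(1−ν²)/E_s · I_f.
E_s = 18.9 MPa = 18900 kPa.
S_e = 167 × 4.7 × (1 − 0.23²) / 18900 × 0.61
    = 167 × 4.7 × 0.9471 / 18900 × 0.61
    = 0.02399 m = 23.99 mm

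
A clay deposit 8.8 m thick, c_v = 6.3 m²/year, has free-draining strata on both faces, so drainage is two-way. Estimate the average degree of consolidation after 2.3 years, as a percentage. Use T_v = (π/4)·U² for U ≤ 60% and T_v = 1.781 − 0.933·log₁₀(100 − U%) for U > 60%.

U ≈ 87.2 %

Drainage path length: H_d = H/2 = 4.4 m (double drainage).
T_v = c_v·t/H_d² = 6.3×2.3/4.4² = 0.74845.
T_v = 0.74845 corresponds to the U > 60% branch:
U = 1 − 10^((1.781 − T_v)/0.933)/100 = 0.8722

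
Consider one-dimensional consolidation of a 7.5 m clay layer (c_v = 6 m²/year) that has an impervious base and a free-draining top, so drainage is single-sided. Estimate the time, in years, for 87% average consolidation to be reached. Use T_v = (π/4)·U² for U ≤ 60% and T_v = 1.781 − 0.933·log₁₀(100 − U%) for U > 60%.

t ≈ 6.95 years

Drainage path length: H_d = H = 7.5 m (single drainage).
U > 60%: T_v = 1.781 − 0.933·log₁₀(100 − 87) = 0.74169.
t = T_v·H_d²/c_v = 0.74169×7.5²/6 = 6.953 years.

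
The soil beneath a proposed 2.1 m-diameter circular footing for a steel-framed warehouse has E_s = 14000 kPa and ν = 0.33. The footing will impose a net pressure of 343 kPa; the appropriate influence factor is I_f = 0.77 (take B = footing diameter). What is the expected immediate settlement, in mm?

Immediate (elastic) settlement: S_e = q·B·(1−ν²)/E_s · I_f.
S_e = 343 × 2.1 × (1 − 0.33²) / 14000 × 0.77
    = 343 × 2.1 × 0.8911 / 14000 × 0.77
    = 0.0353 m = 35.3 mm

S_e ≈ 35.3 mm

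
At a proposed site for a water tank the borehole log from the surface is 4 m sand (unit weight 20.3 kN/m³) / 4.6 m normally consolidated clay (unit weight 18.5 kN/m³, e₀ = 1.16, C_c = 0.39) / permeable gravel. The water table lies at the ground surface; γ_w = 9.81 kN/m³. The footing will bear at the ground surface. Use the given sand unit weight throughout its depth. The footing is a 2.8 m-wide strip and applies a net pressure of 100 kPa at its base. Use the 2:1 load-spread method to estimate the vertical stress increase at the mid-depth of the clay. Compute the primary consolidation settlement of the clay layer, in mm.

S_c ≈ 145 mm

Mid-depth of clay below the ground surface: z = 4 + 4.6/2 = 6.3 m.
Total vertical stress at mid-clay: σ_v = 20.3×4 + 18.5×2.3 = 123.75 kPa.
Pore pressure: u = 9.81×(6.3 − 0) = 61.803 kPa.
Initial effective stress: σ'_0 = σ_v − u = 123.75 − 61.803 = 61.947 kPa.
Stress increase at mid-clay by the 2:1 spreading method:
Δσ = qB/(B+z) = 100×2.8/(2.8+6.3) = 30.769 kPa
Final effective stress: σ'_f = σ'_0 + Δσ = 61.947 + 30.769 = 92.716 kPa.
Normally consolidated clay, so the full stress increment lies on the virgin compression line:
S_c = C_c·H/(1+e₀)·log₁₀(σ'_f/σ'_0) = 0.39×4.6/(1+1.16)×log₁₀(92.716/61.947)
    = 0.83056 × 0.17513 = 0.1455 m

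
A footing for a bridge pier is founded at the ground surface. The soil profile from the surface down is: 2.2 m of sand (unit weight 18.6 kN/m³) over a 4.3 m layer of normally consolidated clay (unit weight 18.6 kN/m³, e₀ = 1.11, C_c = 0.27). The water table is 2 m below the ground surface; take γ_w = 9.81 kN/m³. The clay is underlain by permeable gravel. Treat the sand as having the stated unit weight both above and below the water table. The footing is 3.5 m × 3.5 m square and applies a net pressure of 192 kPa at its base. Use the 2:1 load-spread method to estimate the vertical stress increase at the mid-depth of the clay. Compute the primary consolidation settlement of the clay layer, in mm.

S_c ≈ 121 mm

Mid-depth of clay below the ground surface: z = 2.2 + 4.3/2 = 4.35 m.
Total vertical stress at mid-clay: σ_v = 18.6×2.2 + 18.6×2.15 = 80.91 kPa.
Pore pressure: u = 9.81×(4.35 − 2) = 23.054 kPa.
Initial effective stress: σ'_0 = σ_v − u = 80.91 − 23.054 = 57.856 kPa.
Stress increase at mid-clay by the 2:1 spreading method:
Δσ = qBL/((B+z)(L+z)) = 192×3.5×3.5/((3.5+4.35)(3.5+4.35)) = 38.168 kPa
Final effective stress: σ'_f = σ'_0 + Δσ = 57.856 + 38.168 = 96.024 kPa.
Normally consolidated clay, so the full stress increment lies on the virgin compression line:
S_c = C_c·H/(1+e₀)·log₁₀(σ'_f/σ'_0) = 0.27×4.3/(1+1.11)×log₁₀(96.024/57.856)
    = 0.55024 × 0.22003 = 0.1211 m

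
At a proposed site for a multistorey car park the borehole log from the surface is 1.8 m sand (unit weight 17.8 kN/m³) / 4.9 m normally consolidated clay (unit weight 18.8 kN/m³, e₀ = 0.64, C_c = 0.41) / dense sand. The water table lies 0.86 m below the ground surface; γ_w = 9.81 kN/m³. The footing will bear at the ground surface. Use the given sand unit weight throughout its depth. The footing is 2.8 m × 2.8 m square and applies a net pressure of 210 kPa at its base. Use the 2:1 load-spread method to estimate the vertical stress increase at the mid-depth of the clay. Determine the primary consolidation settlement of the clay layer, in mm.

S_c ≈ 294 mm

Mid-depth of clay below the ground surface: z = 1.8 + 4.9/2 = 4.25 m.
Total vertical stress at mid-clay: σ_v = 17.8×1.8 + 18.8×2.45 = 78.1 kPa.
Pore pressure: u = 9.81×(4.25 − 0.86) = 33.256 kPa.
Initial effective stress: σ'_0 = σ_v − u = 78.1 − 33.256 = 44.844 kPa.
Stress increase at mid-clay by the 2:1 spreading method:
Δσ = qBL/((B+z)(L+z)) = 210×2.8×2.8/((2.8+4.25)(2.8+4.25)) = 33.125 kPa
Final effective stress: σ'_f = σ'_0 + Δσ = 44.844 + 33.125 = 77.969 kPa.
Normally consolidated clay, so the full stress increment lies on the virgin compression line:
S_c = C_c·H/(1+e₀)·log₁₀(σ'_f/σ'_0) = 0.41×4.9/(1+0.64)×log₁₀(77.969/44.844)
    = 1.225 × 0.24022 = 0.2943 m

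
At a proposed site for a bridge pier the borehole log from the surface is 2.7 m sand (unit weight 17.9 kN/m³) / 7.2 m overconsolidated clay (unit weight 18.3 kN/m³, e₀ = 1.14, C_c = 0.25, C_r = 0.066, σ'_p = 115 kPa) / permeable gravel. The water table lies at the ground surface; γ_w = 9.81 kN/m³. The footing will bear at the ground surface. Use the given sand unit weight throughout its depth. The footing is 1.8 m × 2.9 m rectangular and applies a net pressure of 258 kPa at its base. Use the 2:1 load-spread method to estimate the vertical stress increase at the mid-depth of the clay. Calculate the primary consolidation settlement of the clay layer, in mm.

Mid-depth of clay below the ground surface: z = 2.7 + 7.2/2 = 6.3 m.
Total vertical stress at mid-clay: σ_v = 17.9×2.7 + 18.3×3.6 = 114.21 kPa.
Pore pressure: u = 9.81×(6.3 − 0) = 61.803 kPa.
Initial effective stress: σ'_0 = σ_v − u = 114.21 − 61.803 = 52.407 kPa.
Stress increase at mid-clay by the 2:1 spreading method:
Δσ = qBL/((B+z)(L+z)) = 258×1.8×2.9/((1.8+6.3)(2.9+6.3)) = 18.072 kPa
Final effective stress: σ'_f = 52.407 + 18.072 = 70.479 kPa.
σ'_f = 70.479 ≤ σ'_p = 115 kPa, so the clay remains overconsolidated and only the recompression index applies:
S_c = C_r·H/(1+e₀)·log₁₀(σ'_f/σ'_0) = 0.066×7.2/2.14×log₁₀(70.479/52.407)
    = 0.22206 × 0.12867 = 0.02857 m

S_c ≈ 28.6 mm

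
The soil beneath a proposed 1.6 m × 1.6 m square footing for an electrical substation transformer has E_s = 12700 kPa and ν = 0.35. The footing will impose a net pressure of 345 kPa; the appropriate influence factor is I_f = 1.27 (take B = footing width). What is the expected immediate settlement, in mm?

Immediate (elastic) settlement: S_e = q·B·(1−ν²)/E_s · I_f.
S_e = 345 × 1.6 × (1 − 0.35²) / 12700 × 1.27
    = 345 × 1.6 × 0.8775 / 12700 × 1.27
    = 0.04844 m = 48.44 mm

S_e ≈ 48.4 mm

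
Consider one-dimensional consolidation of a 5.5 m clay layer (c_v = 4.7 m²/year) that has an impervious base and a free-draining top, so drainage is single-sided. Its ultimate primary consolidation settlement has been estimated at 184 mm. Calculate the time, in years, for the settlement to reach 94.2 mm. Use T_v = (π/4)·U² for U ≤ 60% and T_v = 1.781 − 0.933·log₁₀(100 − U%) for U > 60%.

Drainage path length: H_d = H = 5.5 m (single drainage).
U = S(t)/S_ult = 94.2/184 = 0.512.
U ≤ 60%: T_v = (π/4)·U² = (π/4)×0.51196² = 0.20585.
t = T_v·H_d²/c_v = 0.20585×5.5²/4.7 = 1.325 years.

t ≈ 1.32 years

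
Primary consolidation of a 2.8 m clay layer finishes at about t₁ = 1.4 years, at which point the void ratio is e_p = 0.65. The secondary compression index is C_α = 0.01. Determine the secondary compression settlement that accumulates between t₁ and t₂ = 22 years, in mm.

Secondary compression: S_s = C_α·H/(1+e_p)·log₁₀(t₂/t₁)
S_s = 0.01×2.8/(1+0.65)×log₁₀(22/1.4)
    = 0.01697 × 1.196 = 0.0203 m

S_s ≈ 20.3 mm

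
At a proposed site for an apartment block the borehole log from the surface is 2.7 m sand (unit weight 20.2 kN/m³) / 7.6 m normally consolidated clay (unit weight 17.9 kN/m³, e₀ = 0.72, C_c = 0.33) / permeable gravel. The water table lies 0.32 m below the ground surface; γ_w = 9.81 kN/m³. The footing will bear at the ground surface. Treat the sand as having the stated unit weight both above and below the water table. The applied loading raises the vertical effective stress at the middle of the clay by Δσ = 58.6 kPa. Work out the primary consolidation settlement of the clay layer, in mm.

Mid-depth of clay below the ground surface: z = 2.7 + 7.6/2 = 6.5 m.
Total vertical stress at mid-clay: σ_v = 20.2×2.7 + 17.9×3.8 = 122.56 kPa.
Pore pressure: u = 9.81×(6.5 − 0.32) = 60.626 kPa.
Initial effective stress: σ'_0 = σ_v − u = 122.56 − 60.626 = 61.934 kPa.
Final effective stress: σ'_f = σ'_0 + Δσ = 61.934 + 58.6 = 120.53 kPa.
Normally consolidated clay, so the full stress increment lies on the virgin compression line:
S_c = C_c·H/(1+e₀)·log₁₀(σ'_f/σ'_0) = 0.33×7.6/(1+0.72)×log₁₀(120.53/61.934)
    = 1.4581 × 0.28917 = 0.4216 m

S_c ≈ 422 mm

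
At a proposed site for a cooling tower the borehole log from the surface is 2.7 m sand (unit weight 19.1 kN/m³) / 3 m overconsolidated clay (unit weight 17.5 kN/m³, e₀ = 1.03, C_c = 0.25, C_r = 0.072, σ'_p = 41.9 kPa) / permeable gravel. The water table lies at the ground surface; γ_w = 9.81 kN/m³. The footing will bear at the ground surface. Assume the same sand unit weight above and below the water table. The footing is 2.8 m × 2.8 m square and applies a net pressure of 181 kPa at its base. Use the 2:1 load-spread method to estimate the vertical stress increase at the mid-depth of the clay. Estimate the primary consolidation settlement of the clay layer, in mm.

S_c ≈ 78.1 mm

Mid-depth of clay below the ground surface: z = 2.7 + 3/2 = 4.2 m.
Total vertical stress at mid-clay: σ_v = 19.1×2.7 + 17.5×1.5 = 77.82 kPa.
Pore pressure: u = 9.81×(4.2 − 0) = 41.202 kPa.
Initial effective stress: σ'_0 = σ_v − u = 77.82 − 41.202 = 36.618 kPa.
Stress increase at mid-clay by the 2:1 spreading method:
Δσ = qBL/((B+z)(L+z)) = 181×2.8×2.8/((2.8+4.2)(2.8+4.2)) = 28.96 kPa
Final effective stress: σ'_f = 36.618 + 28.96 = 65.578 kPa.
σ'_f = 65.578 > σ'_p = 41.9 kPa, so the stress path crosses the preconsolidation pressure — recompression up to σ'_p, then virgin compression beyond:
S_c = H/(1+e₀)·[C_r·log₁₀(σ'_p/σ'_0) + C_c·log₁₀(σ'_f/σ'_p)]
    = 3/2.03 × [0.072×log₁₀(41.9/36.618) + 0.25×log₁₀(65.578/41.9)]
    = 1.4778 × [0.0042134 + 0.048636] = 0.0781 m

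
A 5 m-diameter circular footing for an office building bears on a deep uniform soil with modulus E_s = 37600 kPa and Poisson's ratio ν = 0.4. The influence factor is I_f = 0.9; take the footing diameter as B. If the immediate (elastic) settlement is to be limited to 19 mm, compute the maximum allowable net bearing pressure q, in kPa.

S_e = q·B·(1−ν²)/E_s · I_f  ⇒  q = S_e·E_s / (B·(1−ν²)·I_f).
q = 0.019 × 37600 / (5 × 0.84 × 0.9) = 189 kPa

q ≈ 189 kPa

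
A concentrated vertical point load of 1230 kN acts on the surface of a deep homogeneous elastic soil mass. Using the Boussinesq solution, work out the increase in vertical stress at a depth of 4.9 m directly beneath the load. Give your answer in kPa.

Boussinesq vertical stress below a point load on an elastic half-space:
Δσ_z = 3P/(2πz²) · [1 + (r/z)²]^(−5/2)
r/z = 0/4.9 = 0; [1+(r/z)²]^(−5/2) = 1.
Δσ_z = 3×1230/(2π×4.9²) × 1 = 24.46 × 1 = 24.46 kPa

Δσ_z ≈ 24.5 kPa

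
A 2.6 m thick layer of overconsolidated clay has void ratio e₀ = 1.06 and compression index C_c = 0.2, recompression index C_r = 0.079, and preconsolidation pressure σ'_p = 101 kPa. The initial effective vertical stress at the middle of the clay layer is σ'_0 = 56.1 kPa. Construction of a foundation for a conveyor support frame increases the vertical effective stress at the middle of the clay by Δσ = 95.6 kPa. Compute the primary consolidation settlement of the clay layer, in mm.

S_c ≈ 70.1 mm

Final effective stress: σ'_f = 56.1 + 95.6 = 151.7 kPa.
σ'_f = 151.7 > σ'_p = 101 kPa, so the stress path crosses the preconsolidation pressure — recompression up to σ'_p, then virgin compression beyond:
S_c = H/(1+e₀)·[C_r·log₁₀(σ'_p/σ'_0) + C_c·log₁₀(σ'_f/σ'_p)]
    = 2.6/2.06 × [0.079×log₁₀(101/56.1) + 0.2×log₁₀(151.7/101)]
    = 1.2621 × [0.020173 + 0.035333] = 0.07005 m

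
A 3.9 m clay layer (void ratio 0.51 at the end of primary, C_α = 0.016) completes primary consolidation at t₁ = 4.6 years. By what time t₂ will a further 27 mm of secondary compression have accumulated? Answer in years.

t₂ ≈ 20.7 years

S_s = C_α·H/(1+e_p)·log₁₀(t₂/t₁) ⇒ log₁₀(t₂/t₁) = S_s·(1+e_p)/(C_α·H).
log₁₀(t₂/t₁) = 0.027 × (1+0.51) / (0.016×3.9) = 0.6534
t₂ = t₁ × 10^0.6534 = 4.6 × 4.502 = 20.71 years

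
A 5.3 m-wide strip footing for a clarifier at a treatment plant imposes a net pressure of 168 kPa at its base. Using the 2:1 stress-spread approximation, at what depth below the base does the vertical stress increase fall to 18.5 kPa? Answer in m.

2:1 spreading — at depth z the loaded area has grown by z in each plan dimension:
qB/(B+z) = Δσ_z ⇒ z = qB/Δσ_z − B = 168×5.3/18.5 − 5.3 = 42.83 m

z ≈ 42.8 m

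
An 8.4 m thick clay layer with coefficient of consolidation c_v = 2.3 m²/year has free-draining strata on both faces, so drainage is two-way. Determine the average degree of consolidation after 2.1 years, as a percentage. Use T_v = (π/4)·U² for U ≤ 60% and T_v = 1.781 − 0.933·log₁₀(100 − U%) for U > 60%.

U ≈ 59 %

Drainage path length: H_d = H/2 = 4.2 m (double drainage).
T_v = c_v·t/H_d² = 2.3×2.1/4.2² = 0.27381.
T_v = 0.27381 corresponds to the U ≤ 60% branch:
U = √(4T_v/π) = 0.5904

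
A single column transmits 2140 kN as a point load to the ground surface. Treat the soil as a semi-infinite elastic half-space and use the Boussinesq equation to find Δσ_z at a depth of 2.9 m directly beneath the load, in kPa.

Δσ_z ≈ 122 kPa

Boussinesq vertical stress below a point load on an elastic half-space:
Δσ_z = 3P/(2πz²) · [1 + (r/z)²]^(−5/2)
r/z = 0/2.9 = 0; [1+(r/z)²]^(−5/2) = 1.
Δσ_z = 3×2140/(2π×2.9²) × 1 = 121.5 × 1 = 121.5 kPa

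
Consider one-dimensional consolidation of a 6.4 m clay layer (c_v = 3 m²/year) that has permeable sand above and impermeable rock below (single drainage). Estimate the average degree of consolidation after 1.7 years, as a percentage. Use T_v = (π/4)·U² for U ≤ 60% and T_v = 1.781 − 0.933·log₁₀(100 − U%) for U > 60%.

Drainage path length: H_d = H = 6.4 m (single drainage).
T_v = c_v·t/H_d² = 3×1.7/6.4² = 0.12451.
T_v = 0.12451 corresponds to the U ≤ 60% branch:
U = √(4T_v/π) = 0.3982

U ≈ 39.8 %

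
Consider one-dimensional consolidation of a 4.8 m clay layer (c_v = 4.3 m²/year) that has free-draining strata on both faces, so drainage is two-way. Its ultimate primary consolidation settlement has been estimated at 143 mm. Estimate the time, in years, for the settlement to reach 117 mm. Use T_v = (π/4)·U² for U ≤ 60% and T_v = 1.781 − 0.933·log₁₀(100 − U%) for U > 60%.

t ≈ 0.811 years

Drainage path length: H_d = H/2 = 2.4 m (double drainage).
U = S(t)/S_ult = 117/143 = 0.8182.
U > 60%: T_v = 1.781 − 0.933·log₁₀(100 − 81.818) = 0.60576.
t = T_v·H_d²/c_v = 0.60576×2.4²/4.3 = 0.8114 years.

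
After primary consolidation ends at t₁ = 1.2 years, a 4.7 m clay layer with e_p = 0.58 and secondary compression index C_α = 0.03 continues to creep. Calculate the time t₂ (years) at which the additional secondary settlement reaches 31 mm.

t₂ ≈ 2.67 years

S_s = C_α·H/(1+e_p)·log₁₀(t₂/t₁) ⇒ log₁₀(t₂/t₁) = S_s·(1+e_p)/(C_α·H).
log₁₀(t₂/t₁) = 0.031 × (1+0.58) / (0.03×4.7) = 0.3474
t₂ = t₁ × 10^0.3474 = 1.2 × 2.225 = 2.67 years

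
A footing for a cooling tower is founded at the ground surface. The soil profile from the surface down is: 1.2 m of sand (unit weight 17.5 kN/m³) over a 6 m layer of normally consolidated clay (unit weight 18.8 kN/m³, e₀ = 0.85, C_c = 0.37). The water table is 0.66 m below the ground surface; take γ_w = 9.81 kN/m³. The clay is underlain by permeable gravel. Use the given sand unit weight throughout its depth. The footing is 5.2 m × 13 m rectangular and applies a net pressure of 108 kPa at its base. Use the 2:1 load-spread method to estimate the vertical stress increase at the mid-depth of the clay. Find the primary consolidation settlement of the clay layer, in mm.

Mid-depth of clay below the ground surface: z = 1.2 + 6/2 = 4.2 m.
Total vertical stress at mid-clay: σ_v = 17.5×1.2 + 18.8×3 = 77.4 kPa.
Pore pressure: u = 9.81×(4.2 − 0.66) = 34.727 kPa.
Initial effective stress: σ'_0 = σ_v − u = 77.4 − 34.727 = 42.673 kPa.
Stress increase at mid-clay by the 2:1 spreading method:
Δσ = qBL/((B+z)(L+z)) = 108×5.2×13/((5.2+4.2)(13+4.2)) = 45.156 kPa
Final effective stress: σ'_f = σ'_0 + Δσ = 42.673 + 45.156 = 87.829 kPa.
Normally consolidated clay, so the full stress increment lies on the virgin compression line:
S_c = C_c·H/(1+e₀)·log₁₀(σ'_f/σ'_0) = 0.37×6/(1+0.85)×log₁₀(87.829/42.673)
    = 1.2 × 0.31348 = 0.3762 m

S_c ≈ 376 mm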